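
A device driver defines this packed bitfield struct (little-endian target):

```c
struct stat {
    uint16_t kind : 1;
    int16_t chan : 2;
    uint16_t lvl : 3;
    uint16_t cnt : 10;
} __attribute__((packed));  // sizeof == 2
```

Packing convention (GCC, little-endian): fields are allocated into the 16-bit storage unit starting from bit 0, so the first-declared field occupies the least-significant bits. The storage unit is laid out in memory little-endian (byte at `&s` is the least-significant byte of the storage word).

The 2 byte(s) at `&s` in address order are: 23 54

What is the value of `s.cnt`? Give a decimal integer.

[0]=0x23 [1]=0x54 (little-endian) → word 0x5423
kind:1 @ bit 0 → (0x5423>>0)&0x1 = 0x1
chan:2 @ bit 1 → (0x5423>>1)&0x3 = 0x1
lvl:3 @ bit 3 → (0x5423>>3)&0x7 = 0x4
cnt:10 @ bit 6 → (0x5423>>6)&0x3ff = 0x150  ←

336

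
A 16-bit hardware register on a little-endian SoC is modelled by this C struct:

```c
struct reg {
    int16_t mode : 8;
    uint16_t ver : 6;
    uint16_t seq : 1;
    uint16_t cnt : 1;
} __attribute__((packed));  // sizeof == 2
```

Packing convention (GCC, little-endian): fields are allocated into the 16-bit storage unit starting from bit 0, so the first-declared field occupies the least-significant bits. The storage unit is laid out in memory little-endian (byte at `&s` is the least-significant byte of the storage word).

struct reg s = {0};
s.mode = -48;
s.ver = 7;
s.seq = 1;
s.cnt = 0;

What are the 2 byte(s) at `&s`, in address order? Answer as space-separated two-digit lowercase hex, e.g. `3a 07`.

d0 47

mode (8b) val=-48 bits=0xd0 at bit 0: 0x00d0
ver (6b) val=7 bits=0x7 at bit 8: 0x07d0
seq (1b) val=1 bits=0x1 at bit 14: 0x47d0
cnt (1b) val=0 bits=0x0 at bit 15: 0x47d0
word = 0x47d0 → little-endian bytes:
  [0]=0xd0  [1]=0x47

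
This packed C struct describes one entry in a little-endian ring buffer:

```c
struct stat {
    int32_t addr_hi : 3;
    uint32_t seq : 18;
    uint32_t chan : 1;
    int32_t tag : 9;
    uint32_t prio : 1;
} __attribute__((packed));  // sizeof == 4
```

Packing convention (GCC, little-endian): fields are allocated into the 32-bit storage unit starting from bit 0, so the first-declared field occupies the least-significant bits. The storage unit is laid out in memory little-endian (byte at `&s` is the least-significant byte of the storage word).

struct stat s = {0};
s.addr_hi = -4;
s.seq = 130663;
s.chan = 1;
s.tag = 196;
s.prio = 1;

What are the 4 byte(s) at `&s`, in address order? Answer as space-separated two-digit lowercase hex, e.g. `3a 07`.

[0+:3] addr_hi=-4 & 0x7 = 0x4; word=0x00000004
[3+:18] seq=130663 & 0x3ffff = 0x1fe67; word=0x000ff33c
[21+:1] chan=1 & 0x1 = 0x1; word=0x002ff33c
[22+:9] tag=196 & 0x1ff = 0xc4; word=0x312ff33c
[31+:1] prio=1 & 0x1 = 0x1; word=0xb12ff33c
word = 0xb12ff33c → little-endian bytes:
  [0]=0x3c  [1]=0xf3  [2]=0x2f  [3]=0xb1

3c f3 2f b1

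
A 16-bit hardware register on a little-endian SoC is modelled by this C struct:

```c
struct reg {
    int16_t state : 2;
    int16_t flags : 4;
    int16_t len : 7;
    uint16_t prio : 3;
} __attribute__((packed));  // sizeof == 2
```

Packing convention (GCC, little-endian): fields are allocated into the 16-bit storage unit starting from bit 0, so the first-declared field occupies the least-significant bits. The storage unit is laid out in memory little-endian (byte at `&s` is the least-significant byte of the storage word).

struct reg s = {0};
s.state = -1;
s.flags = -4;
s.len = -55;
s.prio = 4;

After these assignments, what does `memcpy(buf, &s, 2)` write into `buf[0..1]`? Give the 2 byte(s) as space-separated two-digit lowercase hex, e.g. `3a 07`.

73 92

state (2b) val=-1 bits=0x3 at bit 0: 0x0003
flags (4b) val=-4 bits=0xc at bit 2: 0x0033
len (7b) val=-55 bits=0x49 at bit 6: 0x1273
prio (3b) val=4 bits=0x4 at bit 13: 0x9273
word = 0x9273 → little-endian bytes:
  [0]=0x73  [1]=0x92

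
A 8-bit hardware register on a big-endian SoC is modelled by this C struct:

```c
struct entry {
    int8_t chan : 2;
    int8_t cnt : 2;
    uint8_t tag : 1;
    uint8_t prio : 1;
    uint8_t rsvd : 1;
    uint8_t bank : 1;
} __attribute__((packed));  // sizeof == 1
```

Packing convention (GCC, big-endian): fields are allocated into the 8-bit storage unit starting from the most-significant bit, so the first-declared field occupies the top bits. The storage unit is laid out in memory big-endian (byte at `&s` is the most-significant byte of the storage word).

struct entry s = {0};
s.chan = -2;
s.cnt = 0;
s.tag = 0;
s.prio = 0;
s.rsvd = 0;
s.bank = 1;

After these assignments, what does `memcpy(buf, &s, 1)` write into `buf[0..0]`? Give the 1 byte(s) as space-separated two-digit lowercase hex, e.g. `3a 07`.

81

chan:2 = -2 → 0x2 << 6 → word 0x80
cnt:2 = 0 → 0x0 << 4 → word 0x80
tag:1 = 0 → 0x0 << 3 → word 0x80
prio:1 = 0 → 0x0 << 2 → word 0x80
rsvd:1 = 0 → 0x0 << 1 → word 0x80
bank:1 = 1 → 0x1 << 0 → word 0x81
word = 0x81 → big-endian bytes:
  [0]=0x81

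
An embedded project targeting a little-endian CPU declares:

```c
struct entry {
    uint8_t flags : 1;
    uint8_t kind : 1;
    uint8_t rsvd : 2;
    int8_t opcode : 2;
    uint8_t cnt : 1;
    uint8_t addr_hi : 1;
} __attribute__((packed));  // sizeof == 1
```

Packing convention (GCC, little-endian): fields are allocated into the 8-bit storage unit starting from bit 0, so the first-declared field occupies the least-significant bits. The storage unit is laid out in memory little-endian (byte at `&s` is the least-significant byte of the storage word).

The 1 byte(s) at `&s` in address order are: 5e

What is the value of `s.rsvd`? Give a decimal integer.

3

[0]=0x5e (little-endian) → word 0x5e
flags [0+:1] = (word>>0) & 0x1 = 0
kind [1+:1] = (word>>1) & 0x1 = 1
rsvd [2+:2] = (word>>2) & 0x3 = 3  ←
opcode [4+:2] = (word>>4) & 0x3 = 1
cnt [6+:1] = (word>>6) & 0x1 = 1
addr_hi [7+:1] = (word>>7) & 0x1 = 0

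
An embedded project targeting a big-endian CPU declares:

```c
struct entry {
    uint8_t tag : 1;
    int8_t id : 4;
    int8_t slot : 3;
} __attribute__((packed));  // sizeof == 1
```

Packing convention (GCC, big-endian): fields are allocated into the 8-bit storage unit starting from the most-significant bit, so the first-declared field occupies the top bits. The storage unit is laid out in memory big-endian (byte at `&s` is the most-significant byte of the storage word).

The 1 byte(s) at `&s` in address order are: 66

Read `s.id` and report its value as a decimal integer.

[0]=0x66 (big-endian) → word 0x66
tag:1 @ bit 7 → (0x66>>7)&0x1 = 0x0
id:4 @ bit 3 → (0x66>>3)&0xf = 0xc  ←
slot:3 @ bit 0 → (0x66>>0)&0x7 = 0x6
id signed 4b, MSB=1: 12 - 16 = -4

-4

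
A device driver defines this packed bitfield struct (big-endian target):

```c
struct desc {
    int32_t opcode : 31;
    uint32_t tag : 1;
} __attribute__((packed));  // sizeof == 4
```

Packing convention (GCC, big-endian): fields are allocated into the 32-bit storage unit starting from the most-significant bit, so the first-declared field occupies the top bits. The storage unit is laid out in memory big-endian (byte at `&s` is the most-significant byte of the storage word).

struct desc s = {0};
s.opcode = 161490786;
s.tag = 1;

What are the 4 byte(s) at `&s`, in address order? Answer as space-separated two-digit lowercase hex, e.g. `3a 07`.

13 40 4e c5

opcode (31b) val=161490786 bits=0x9a02762 at bit 1: 0x13404ec4
tag (1b) val=1 bits=0x1 at bit 0: 0x13404ec5
word = 0x13404ec5 → big-endian bytes:
  [0]=0x13  [1]=0x40  [2]=0x4e  [3]=0xc5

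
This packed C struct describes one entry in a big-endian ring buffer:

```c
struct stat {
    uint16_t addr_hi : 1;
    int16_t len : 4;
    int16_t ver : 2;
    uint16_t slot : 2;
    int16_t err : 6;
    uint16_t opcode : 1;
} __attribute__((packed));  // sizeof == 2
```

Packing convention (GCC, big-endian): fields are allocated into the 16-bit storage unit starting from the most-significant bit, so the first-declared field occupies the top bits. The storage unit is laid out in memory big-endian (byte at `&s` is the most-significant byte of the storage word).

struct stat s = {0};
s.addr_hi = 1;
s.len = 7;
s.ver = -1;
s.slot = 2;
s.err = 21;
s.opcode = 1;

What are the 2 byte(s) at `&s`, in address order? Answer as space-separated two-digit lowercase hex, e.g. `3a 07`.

bf 2b

addr_hi (1b) val=1 bits=0x1 at bit 15: 0x8000
len (4b) val=7 bits=0x7 at bit 11: 0xb800
ver (2b) val=-1 bits=0x3 at bit 9: 0xbe00
slot (2b) val=2 bits=0x2 at bit 7: 0xbf00
err (6b) val=21 bits=0x15 at bit 1: 0xbf2a
opcode (1b) val=1 bits=0x1 at bit 0: 0xbf2b
word = 0xbf2b → big-endian bytes:
  [0]=0xbf  [1]=0x2b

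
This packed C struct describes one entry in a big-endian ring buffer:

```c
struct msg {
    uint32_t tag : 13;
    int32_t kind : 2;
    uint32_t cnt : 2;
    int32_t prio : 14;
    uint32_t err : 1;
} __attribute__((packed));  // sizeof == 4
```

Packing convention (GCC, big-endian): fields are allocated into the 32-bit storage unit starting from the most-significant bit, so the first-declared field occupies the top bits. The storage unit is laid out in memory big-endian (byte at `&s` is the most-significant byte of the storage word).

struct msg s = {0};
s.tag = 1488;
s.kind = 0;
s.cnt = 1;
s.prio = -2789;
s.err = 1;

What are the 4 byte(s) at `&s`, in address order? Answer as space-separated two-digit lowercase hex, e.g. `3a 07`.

2e 80 ea 37

tag:13 = 1488 → 0x5d0 << 19 → word 0x2e800000
kind:2 = 0 → 0x0 << 17 → word 0x2e800000
cnt:2 = 1 → 0x1 << 15 → word 0x2e808000
prio:14 = -2789 → 0x351b << 1 → word 0x2e80ea36
err:1 = 1 → 0x1 << 0 → word 0x2e80ea37
word = 0x2e80ea37 → big-endian bytes:
  [0]=0x2e  [1]=0x80  [2]=0xea  [3]=0x37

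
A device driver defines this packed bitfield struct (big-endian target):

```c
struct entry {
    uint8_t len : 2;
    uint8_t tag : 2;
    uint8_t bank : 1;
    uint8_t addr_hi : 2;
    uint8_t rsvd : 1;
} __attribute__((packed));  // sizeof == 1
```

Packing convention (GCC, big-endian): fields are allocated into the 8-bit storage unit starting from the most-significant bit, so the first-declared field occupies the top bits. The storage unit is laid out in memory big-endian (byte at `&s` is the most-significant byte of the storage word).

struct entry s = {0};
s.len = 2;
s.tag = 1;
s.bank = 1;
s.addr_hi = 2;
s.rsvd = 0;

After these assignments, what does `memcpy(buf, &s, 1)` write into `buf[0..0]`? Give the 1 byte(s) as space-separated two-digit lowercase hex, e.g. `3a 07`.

9c

len (2b) val=2 bits=0x2 at bit 6: 0x80
tag (2b) val=1 bits=0x1 at bit 4: 0x90
bank (1b) val=1 bits=0x1 at bit 3: 0x98
addr_hi (2b) val=2 bits=0x2 at bit 1: 0x9c
rsvd (1b) val=0 bits=0x0 at bit 0: 0x9c
word = 0x9c → big-endian bytes:
  [0]=0x9c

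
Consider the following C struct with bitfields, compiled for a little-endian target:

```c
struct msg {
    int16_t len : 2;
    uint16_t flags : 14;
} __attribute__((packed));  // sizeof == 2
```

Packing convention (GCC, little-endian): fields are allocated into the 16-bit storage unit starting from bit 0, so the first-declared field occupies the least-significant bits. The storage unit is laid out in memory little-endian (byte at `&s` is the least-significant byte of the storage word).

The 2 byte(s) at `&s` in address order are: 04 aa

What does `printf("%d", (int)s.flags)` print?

[0]=0x04 [1]=0xaa (little-endian) → word 0xaa04
len [0+:2] = (word>>0) & 0x3 = 0
flags [2+:14] = (word>>2) & 0x3fff = 10881  ←

10881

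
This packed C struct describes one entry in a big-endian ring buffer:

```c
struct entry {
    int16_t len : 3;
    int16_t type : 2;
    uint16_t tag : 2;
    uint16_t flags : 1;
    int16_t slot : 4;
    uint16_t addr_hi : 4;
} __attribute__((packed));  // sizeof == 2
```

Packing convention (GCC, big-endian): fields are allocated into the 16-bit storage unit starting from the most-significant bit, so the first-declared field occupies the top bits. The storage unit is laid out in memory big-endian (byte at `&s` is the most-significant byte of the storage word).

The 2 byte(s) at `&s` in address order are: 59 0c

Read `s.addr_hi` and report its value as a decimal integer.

[0]=0x59 [1]=0x0c (big-endian) → word 0x590c
len [13+:3] = (word>>13) & 0x7 = 2
type [11+:2] = (word>>11) & 0x3 = 3
tag [9+:2] = (word>>9) & 0x3 = 0
flags [8+:1] = (word>>8) & 0x1 = 1
slot [4+:4] = (word>>4) & 0xf = 0
addr_hi [0+:4] = (word>>0) & 0xf = 12  ←

12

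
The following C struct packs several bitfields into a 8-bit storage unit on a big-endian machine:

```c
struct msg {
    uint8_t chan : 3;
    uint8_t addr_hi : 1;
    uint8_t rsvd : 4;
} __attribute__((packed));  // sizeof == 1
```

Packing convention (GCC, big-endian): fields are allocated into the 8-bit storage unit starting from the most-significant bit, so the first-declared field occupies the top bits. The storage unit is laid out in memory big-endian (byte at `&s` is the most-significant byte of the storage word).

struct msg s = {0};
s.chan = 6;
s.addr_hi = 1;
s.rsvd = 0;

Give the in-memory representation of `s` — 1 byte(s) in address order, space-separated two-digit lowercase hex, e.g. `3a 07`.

chan:3 = 6 → 0x6 << 5 → word 0xc0
addr_hi:1 = 1 → 0x1 << 4 → word 0xd0
rsvd:4 = 0 → 0x0 << 0 → word 0xd0
word = 0xd0 → big-endian bytes:
  [0]=0xd0

d0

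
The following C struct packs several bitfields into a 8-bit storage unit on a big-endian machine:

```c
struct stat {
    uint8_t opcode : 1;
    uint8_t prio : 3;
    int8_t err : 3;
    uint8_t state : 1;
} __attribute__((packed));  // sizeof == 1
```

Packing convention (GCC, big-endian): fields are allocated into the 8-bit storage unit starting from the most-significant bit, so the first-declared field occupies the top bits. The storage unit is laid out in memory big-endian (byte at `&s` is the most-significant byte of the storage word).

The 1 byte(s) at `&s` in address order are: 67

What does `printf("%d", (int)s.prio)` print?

[0]=0x67 (big-endian) → word 0x67
opcode [7+:1] = (word>>7) & 0x1 = 0
prio [4+:3] = (word>>4) & 0x7 = 6  ←
err [1+:3] = (word>>1) & 0x7 = 3
state [0+:1] = (word>>0) & 0x1 = 1

6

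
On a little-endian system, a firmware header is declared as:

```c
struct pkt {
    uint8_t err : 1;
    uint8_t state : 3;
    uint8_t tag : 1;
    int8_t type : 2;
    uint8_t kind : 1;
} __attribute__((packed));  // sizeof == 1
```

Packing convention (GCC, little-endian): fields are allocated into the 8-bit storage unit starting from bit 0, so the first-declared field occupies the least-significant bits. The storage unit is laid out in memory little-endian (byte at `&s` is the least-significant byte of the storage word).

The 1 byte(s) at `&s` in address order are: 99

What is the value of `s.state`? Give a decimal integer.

[0]=0x99 (little-endian) → word 0x99
err [0+:1] = (word>>0) & 0x1 = 1
state [1+:3] = (word>>1) & 0x7 = 4  ←
tag [4+:1] = (word>>4) & 0x1 = 1
type [5+:2] = (word>>5) & 0x3 = 0
kind [7+:1] = (word>>7) & 0x1 = 1

4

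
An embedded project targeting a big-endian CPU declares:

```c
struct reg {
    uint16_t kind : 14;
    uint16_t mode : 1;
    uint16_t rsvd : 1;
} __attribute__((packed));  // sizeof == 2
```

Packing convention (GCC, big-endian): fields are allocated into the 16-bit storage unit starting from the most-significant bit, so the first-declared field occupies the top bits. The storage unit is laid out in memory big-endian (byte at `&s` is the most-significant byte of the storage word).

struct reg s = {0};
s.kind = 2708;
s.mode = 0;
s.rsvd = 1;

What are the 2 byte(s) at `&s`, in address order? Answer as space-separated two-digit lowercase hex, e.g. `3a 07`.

kind (14b) val=2708 bits=0xa94 at bit 2: 0x2a50
mode (1b) val=0 bits=0x0 at bit 1: 0x2a50
rsvd (1b) val=1 bits=0x1 at bit 0: 0x2a51
word = 0x2a51 → big-endian bytes:
  [0]=0x2a  [1]=0x51

2a 51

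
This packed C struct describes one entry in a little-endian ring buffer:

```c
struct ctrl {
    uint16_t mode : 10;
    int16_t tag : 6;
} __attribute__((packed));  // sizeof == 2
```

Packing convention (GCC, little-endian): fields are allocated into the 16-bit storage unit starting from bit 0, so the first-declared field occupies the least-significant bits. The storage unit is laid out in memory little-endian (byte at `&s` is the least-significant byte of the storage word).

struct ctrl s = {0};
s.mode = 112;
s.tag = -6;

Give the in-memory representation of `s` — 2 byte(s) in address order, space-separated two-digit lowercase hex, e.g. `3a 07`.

mode:10 = 112 → 0x70 << 0 → word 0x0070
tag:6 = -6 → 0x3a << 10 → word 0xe870
word = 0xe870 → little-endian bytes:
  [0]=0x70  [1]=0xe8

70 e8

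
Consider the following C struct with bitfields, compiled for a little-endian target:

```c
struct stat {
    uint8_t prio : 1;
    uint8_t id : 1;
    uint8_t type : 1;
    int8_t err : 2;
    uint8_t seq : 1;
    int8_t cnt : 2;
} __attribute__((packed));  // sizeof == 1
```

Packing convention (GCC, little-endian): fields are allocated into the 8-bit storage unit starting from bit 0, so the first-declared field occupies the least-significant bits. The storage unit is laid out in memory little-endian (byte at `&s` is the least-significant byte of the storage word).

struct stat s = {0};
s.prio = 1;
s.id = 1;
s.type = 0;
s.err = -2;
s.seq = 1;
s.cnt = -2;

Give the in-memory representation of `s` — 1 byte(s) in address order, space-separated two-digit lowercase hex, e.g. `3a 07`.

prio:1 = 1 → 0x1 << 0 → word 0x01
id:1 = 1 → 0x1 << 1 → word 0x03
type:1 = 0 → 0x0 << 2 → word 0x03
err:2 = -2 → 0x2 << 3 → word 0x13
seq:1 = 1 → 0x1 << 5 → word 0x33
cnt:2 = -2 → 0x2 << 6 → word 0xb3
word = 0xb3 → little-endian bytes:
  [0]=0xb3

b3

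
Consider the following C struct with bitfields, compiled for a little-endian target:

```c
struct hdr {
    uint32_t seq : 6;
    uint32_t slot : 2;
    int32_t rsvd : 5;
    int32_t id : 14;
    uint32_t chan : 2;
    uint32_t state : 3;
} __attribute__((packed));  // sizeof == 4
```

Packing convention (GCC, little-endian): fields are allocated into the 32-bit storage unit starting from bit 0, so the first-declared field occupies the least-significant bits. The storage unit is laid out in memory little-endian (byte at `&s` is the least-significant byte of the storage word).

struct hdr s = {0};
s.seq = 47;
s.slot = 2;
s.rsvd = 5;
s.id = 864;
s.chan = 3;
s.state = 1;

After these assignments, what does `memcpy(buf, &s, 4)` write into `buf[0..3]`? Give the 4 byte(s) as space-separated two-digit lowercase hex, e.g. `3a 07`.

seq (6b) val=47 bits=0x2f at bit 0: 0x0000002f
slot (2b) val=2 bits=0x2 at bit 6: 0x000000af
rsvd (5b) val=5 bits=0x5 at bit 8: 0x000005af
id (14b) val=864 bits=0x360 at bit 13: 0x006c05af
chan (2b) val=3 bits=0x3 at bit 27: 0x186c05af
state (3b) val=1 bits=0x1 at bit 29: 0x386c05af
word = 0x386c05af → little-endian bytes:
  [0]=0xaf  [1]=0x05  [2]=0x6c  [3]=0x38

af 05 6c 38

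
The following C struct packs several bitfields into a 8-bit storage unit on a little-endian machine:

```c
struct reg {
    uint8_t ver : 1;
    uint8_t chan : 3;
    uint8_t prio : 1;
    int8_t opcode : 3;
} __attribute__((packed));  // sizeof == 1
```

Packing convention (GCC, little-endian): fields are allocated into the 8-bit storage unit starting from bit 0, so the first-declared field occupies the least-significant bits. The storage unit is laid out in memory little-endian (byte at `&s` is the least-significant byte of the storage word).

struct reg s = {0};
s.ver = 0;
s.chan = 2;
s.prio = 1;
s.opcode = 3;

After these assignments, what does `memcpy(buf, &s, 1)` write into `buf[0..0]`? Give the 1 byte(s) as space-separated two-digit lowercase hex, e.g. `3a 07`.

74

[0+:1] ver=0 & 0x1 = 0x0; word=0x00
[1+:3] chan=2 & 0x7 = 0x2; word=0x04
[4+:1] prio=1 & 0x1 = 0x1; word=0x14
[5+:3] opcode=3 & 0x7 = 0x3; word=0x74
word = 0x74 → little-endian bytes:
  [0]=0x74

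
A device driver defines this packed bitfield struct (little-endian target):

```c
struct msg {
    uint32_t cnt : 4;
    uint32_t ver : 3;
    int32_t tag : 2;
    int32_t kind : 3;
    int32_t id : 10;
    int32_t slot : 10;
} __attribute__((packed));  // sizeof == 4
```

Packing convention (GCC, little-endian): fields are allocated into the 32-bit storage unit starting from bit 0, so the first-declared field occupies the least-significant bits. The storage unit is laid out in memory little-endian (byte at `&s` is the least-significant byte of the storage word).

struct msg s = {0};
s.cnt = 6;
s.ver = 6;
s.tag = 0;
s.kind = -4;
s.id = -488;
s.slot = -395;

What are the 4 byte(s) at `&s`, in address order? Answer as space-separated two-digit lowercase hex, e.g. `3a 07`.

cnt (4b) val=6 bits=0x6 at bit 0: 0x00000006
ver (3b) val=6 bits=0x6 at bit 4: 0x00000066
tag (2b) val=0 bits=0x0 at bit 7: 0x00000066
kind (3b) val=-4 bits=0x4 at bit 9: 0x00000866
id (10b) val=-488 bits=0x218 at bit 12: 0x00218866
slot (10b) val=-395 bits=0x275 at bit 22: 0x9d618866
word = 0x9d618866 → little-endian bytes:
  [0]=0x66  [1]=0x88  [2]=0x61  [3]=0x9d

66 88 61 9d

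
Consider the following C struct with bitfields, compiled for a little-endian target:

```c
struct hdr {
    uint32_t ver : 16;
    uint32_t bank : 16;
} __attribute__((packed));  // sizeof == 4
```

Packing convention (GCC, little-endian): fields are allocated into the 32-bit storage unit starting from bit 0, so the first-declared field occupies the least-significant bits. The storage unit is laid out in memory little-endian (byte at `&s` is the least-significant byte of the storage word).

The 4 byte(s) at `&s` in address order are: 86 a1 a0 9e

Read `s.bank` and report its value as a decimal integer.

[0]=0x86 [1]=0xa1 [2]=0xa0 [3]=0x9e (little-endian) → word 0x9ea0a186
ver [0+:16] = (word>>0) & 0xffff = 41350
bank [16+:16] = (word>>16) & 0xffff = 40608  ←

40608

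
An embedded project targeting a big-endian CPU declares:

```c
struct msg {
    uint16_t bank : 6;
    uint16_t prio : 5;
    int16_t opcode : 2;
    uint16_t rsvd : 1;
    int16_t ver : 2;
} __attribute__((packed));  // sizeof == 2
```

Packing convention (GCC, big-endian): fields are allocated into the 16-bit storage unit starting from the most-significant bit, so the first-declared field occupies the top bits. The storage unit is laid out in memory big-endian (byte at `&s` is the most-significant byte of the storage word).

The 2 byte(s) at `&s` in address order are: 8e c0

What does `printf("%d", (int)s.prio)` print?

22

[0]=0x8e [1]=0xc0 (big-endian) → word 0x8ec0
bank:6 @ bit 10 → (0x8ec0>>10)&0x3f = 0x23
prio:5 @ bit 5 → (0x8ec0>>5)&0x1f = 0x16  ←
opcode:2 @ bit 3 → (0x8ec0>>3)&0x3 = 0x0
rsvd:1 @ bit 2 → (0x8ec0>>2)&0x1 = 0x0
ver:2 @ bit 0 → (0x8ec0>>0)&0x3 = 0x0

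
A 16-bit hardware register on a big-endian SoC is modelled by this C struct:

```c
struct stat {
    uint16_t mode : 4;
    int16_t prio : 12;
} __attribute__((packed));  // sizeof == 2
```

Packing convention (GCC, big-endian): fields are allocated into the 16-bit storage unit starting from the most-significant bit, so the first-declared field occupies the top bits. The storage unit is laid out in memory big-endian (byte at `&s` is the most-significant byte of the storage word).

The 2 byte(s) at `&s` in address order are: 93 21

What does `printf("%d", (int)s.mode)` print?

[0]=0x93 [1]=0x21 (big-endian) → word 0x9321
mode:4 @ bit 12 → (0x9321>>12)&0xf = 0x9  ←
prio:12 @ bit 0 → (0x9321>>0)&0xfff = 0x321

9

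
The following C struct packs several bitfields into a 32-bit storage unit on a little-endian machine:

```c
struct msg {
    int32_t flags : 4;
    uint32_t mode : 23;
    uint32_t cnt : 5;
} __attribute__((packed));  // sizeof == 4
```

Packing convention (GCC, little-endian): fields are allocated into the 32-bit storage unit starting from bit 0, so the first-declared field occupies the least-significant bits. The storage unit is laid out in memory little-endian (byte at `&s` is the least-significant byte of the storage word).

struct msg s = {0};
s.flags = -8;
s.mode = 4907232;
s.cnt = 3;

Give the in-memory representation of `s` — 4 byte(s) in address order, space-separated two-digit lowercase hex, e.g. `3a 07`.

flags:4 = -8 → 0x8 << 0 → word 0x00000008
mode:23 = 4907232 → 0x4ae0e0 << 4 → word 0x04ae0e08
cnt:5 = 3 → 0x3 << 27 → word 0x1cae0e08
word = 0x1cae0e08 → little-endian bytes:
  [0]=0x08  [1]=0x0e  [2]=0xae  [3]=0x1c

08 0e ae 1c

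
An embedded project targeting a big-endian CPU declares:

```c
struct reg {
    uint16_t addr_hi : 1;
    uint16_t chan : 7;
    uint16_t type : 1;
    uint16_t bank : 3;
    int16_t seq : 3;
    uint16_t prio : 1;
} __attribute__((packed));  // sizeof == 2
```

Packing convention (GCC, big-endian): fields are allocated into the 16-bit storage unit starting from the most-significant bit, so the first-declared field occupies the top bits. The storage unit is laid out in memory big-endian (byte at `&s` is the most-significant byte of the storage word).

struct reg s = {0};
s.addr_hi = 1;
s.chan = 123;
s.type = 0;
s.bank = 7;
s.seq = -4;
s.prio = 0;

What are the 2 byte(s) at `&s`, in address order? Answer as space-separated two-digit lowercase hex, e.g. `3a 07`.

fb 78

addr_hi:1 = 1 → 0x1 << 15 → word 0x8000
chan:7 = 123 → 0x7b << 8 → word 0xfb00
type:1 = 0 → 0x0 << 7 → word 0xfb00
bank:3 = 7 → 0x7 << 4 → word 0xfb70
seq:3 = -4 → 0x4 << 1 → word 0xfb78
prio:1 = 0 → 0x0 << 0 → word 0xfb78
word = 0xfb78 → big-endian bytes:
  [0]=0xfb  [1]=0x78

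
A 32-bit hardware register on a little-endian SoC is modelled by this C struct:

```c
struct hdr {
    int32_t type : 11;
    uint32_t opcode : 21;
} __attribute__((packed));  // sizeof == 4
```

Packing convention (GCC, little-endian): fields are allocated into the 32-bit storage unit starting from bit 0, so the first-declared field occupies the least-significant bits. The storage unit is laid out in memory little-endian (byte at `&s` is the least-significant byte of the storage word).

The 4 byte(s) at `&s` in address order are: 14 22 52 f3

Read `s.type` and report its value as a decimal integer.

[0]=0x14 [1]=0x22 [2]=0x52 [3]=0xf3 (little-endian) → word 0xf3522214
type:11 @ bit 0 → (0xf3522214>>0)&0x7ff = 0x214  ←
opcode:21 @ bit 11 → (0xf3522214>>11)&0x1fffff = 0x1e6a44
type signed 11b, MSB=0: value = 532

532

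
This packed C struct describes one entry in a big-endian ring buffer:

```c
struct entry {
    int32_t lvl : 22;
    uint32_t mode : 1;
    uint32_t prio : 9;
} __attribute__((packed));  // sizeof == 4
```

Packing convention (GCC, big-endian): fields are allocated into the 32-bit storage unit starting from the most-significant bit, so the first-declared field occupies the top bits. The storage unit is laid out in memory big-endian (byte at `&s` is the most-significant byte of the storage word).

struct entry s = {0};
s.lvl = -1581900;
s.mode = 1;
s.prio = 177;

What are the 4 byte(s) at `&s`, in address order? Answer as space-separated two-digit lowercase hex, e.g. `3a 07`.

9f 72 d2 b1

lvl (22b) val=-1581900 bits=0x27dcb4 at bit 10: 0x9f72d000
mode (1b) val=1 bits=0x1 at bit 9: 0x9f72d200
prio (9b) val=177 bits=0xb1 at bit 0: 0x9f72d2b1
word = 0x9f72d2b1 → big-endian bytes:
  [0]=0x9f  [1]=0x72  [2]=0xd2  [3]=0xb1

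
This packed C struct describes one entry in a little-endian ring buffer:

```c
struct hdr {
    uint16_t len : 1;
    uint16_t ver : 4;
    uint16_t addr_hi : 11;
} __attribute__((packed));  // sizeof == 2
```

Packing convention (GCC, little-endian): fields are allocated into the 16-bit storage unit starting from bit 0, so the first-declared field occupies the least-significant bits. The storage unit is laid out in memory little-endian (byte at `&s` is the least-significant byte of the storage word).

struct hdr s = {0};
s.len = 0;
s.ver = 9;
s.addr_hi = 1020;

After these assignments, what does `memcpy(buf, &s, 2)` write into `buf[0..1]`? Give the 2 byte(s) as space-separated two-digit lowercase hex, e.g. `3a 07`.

92 7f

len:1 = 0 → 0x0 << 0 → word 0x0000
ver:4 = 9 → 0x9 << 1 → word 0x0012
addr_hi:11 = 1020 → 0x3fc << 5 → word 0x7f92
word = 0x7f92 → little-endian bytes:
  [0]=0x92  [1]=0x7f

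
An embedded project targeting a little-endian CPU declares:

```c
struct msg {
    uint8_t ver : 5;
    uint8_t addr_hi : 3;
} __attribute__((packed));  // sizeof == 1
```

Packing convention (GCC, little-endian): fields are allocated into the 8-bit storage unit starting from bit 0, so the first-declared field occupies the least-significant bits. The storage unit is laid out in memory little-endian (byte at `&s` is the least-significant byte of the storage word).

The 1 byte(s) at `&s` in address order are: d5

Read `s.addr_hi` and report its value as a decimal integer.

[0]=0xd5 (little-endian) → word 0xd5
ver:5 @ bit 0 → (0xd5>>0)&0x1f = 0x15
addr_hi:3 @ bit 5 → (0xd5>>5)&0x7 = 0x6  ←

6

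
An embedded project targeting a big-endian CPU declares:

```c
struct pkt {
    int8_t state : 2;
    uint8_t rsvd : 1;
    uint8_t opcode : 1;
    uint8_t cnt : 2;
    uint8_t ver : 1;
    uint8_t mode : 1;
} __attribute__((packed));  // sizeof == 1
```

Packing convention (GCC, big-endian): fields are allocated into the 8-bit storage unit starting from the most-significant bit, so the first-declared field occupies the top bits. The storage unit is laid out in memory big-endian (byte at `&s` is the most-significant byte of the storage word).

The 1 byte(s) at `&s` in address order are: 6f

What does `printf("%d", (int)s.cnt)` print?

3

[0]=0x6f (big-endian) → word 0x6f
state [6+:2] = (word>>6) & 0x3 = 1
rsvd [5+:1] = (word>>5) & 0x1 = 1
opcode [4+:1] = (word>>4) & 0x1 = 0
cnt [2+:2] = (word>>2) & 0x3 = 3  ←
ver [1+:1] = (word>>1) & 0x1 = 1
mode [0+:1] = (word>>0) & 0x1 = 1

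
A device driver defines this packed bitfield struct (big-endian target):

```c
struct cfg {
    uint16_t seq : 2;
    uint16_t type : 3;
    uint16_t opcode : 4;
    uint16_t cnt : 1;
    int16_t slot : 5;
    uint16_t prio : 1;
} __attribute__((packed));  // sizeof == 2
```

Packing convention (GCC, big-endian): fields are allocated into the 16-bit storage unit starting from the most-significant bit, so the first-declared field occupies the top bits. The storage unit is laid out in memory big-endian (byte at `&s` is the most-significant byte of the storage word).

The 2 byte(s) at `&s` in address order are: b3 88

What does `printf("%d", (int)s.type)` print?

[0]=0xb3 [1]=0x88 (big-endian) → word 0xb388
seq:2 @ bit 14 → (0xb388>>14)&0x3 = 0x2
type:3 @ bit 11 → (0xb388>>11)&0x7 = 0x6  ←
opcode:4 @ bit 7 → (0xb388>>7)&0xf = 0x7
cnt:1 @ bit 6 → (0xb388>>6)&0x1 = 0x0
slot:5 @ bit 1 → (0xb388>>1)&0x1f = 0x4
prio:1 @ bit 0 → (0xb388>>0)&0x1 = 0x0

6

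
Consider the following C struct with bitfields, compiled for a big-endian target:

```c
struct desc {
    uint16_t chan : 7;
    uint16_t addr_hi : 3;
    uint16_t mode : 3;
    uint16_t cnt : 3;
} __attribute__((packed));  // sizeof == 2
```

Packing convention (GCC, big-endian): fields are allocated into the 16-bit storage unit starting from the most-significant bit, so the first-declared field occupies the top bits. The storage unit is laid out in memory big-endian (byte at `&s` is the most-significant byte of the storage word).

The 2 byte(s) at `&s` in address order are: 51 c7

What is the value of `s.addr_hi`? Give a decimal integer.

7

[0]=0x51 [1]=0xc7 (big-endian) → word 0x51c7
chan [9+:7] = (word>>9) & 0x7f = 40
addr_hi [6+:3] = (word>>6) & 0x7 = 7  ←
mode [3+:3] = (word>>3) & 0x7 = 0
cnt [0+:3] = (word>>0) & 0x7 = 7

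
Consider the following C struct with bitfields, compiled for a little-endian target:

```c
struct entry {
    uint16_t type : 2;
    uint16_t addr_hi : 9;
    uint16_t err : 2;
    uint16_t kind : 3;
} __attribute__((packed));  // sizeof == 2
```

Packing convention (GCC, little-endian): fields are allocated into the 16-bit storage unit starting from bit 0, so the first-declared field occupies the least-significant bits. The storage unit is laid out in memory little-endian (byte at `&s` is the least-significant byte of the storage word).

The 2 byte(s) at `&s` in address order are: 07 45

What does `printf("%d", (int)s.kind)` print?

2

[0]=0x07 [1]=0x45 (little-endian) → word 0x4507
type:2 @ bit 0 → (0x4507>>0)&0x3 = 0x3
addr_hi:9 @ bit 2 → (0x4507>>2)&0x1ff = 0x141
err:2 @ bit 11 → (0x4507>>11)&0x3 = 0x0
kind:3 @ bit 13 → (0x4507>>13)&0x7 = 0x2  ←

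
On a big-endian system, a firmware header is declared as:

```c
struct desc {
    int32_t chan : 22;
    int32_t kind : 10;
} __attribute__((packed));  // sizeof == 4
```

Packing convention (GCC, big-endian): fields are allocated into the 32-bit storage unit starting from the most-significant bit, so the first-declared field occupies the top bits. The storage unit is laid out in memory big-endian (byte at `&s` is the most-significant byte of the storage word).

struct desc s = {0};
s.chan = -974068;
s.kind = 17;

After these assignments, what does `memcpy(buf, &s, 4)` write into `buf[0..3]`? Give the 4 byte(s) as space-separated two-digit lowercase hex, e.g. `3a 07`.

[10+:22] chan=-974068 & 0x3fffff = 0x31230c; word=0xc48c3000
[0+:10] kind=17 & 0x3ff = 0x11; word=0xc48c3011
word = 0xc48c3011 → big-endian bytes:
  [0]=0xc4  [1]=0x8c  [2]=0x30  [3]=0x11

c4 8c 30 11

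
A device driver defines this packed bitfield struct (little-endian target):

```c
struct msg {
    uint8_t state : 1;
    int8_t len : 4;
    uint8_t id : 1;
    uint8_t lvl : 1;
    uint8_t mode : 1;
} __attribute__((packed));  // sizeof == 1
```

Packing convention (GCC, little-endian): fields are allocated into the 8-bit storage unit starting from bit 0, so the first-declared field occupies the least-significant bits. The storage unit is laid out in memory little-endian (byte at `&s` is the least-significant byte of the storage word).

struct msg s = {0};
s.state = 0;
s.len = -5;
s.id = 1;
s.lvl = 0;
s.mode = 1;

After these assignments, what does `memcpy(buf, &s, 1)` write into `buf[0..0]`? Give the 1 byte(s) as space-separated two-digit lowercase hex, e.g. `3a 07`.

[0+:1] state=0 & 0x1 = 0x0; word=0x00
[1+:4] len=-5 & 0xf = 0xb; word=0x16
[5+:1] id=1 & 0x1 = 0x1; word=0x36
[6+:1] lvl=0 & 0x1 = 0x0; word=0x36
[7+:1] mode=1 & 0x1 = 0x1; word=0xb6
word = 0xb6 → little-endian bytes:
  [0]=0xb6

b6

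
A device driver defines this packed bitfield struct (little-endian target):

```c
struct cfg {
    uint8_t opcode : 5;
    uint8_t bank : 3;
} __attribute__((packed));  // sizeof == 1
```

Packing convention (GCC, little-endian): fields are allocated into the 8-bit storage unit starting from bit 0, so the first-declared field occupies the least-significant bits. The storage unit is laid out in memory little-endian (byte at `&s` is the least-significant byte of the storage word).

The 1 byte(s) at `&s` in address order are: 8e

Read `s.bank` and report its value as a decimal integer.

[0]=0x8e (little-endian) → word 0x8e
opcode [0+:5] = (word>>0) & 0x1f = 14
bank [5+:3] = (word>>5) & 0x7 = 4  ←

4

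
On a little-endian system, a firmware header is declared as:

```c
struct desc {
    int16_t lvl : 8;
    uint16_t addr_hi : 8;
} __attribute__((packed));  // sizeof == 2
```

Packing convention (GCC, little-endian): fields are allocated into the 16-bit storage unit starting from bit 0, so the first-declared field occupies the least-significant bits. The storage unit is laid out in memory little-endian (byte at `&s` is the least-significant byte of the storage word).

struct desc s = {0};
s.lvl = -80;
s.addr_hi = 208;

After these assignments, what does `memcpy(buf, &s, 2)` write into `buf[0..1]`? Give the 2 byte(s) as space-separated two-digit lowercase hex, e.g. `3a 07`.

[0+:8] lvl=-80 & 0xff = 0xb0; word=0x00b0
[8+:8] addr_hi=208 & 0xff = 0xd0; word=0xd0b0
word = 0xd0b0 → little-endian bytes:
  [0]=0xb0  [1]=0xd0

b0 d0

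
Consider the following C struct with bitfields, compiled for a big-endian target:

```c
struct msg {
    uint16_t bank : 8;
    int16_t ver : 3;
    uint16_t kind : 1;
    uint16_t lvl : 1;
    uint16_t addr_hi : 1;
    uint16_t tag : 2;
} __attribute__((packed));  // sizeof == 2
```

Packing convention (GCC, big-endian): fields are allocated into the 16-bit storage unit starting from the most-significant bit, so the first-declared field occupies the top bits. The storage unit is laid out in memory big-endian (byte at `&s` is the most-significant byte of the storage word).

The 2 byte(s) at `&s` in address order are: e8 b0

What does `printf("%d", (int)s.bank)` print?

[0]=0xe8 [1]=0xb0 (big-endian) → word 0xe8b0
bank:8 @ bit 8 → (0xe8b0>>8)&0xff = 0xe8  ←
ver:3 @ bit 5 → (0xe8b0>>5)&0x7 = 0x5
kind:1 @ bit 4 → (0xe8b0>>4)&0x1 = 0x1
lvl:1 @ bit 3 → (0xe8b0>>3)&0x1 = 0x0
addr_hi:1 @ bit 2 → (0xe8b0>>2)&0x1 = 0x0
tag:2 @ bit 0 → (0xe8b0>>0)&0x3 = 0x0

232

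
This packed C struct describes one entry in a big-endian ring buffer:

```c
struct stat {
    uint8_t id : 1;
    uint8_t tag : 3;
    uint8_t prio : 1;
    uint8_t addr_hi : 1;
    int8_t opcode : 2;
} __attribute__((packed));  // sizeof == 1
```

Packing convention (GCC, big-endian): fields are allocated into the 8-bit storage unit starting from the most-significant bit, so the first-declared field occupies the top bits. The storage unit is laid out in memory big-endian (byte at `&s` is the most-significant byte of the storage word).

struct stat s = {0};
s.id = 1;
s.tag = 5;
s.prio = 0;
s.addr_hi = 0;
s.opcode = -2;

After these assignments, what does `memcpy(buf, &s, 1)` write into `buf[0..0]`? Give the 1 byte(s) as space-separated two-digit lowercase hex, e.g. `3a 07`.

[7+:1] id=1 & 0x1 = 0x1; word=0x80
[4+:3] tag=5 & 0x7 = 0x5; word=0xd0
[3+:1] prio=0 & 0x1 = 0x0; word=0xd0
[2+:1] addr_hi=0 & 0x1 = 0x0; word=0xd0
[0+:2] opcode=-2 & 0x3 = 0x2; word=0xd2
word = 0xd2 → big-endian bytes:
  [0]=0xd2

d2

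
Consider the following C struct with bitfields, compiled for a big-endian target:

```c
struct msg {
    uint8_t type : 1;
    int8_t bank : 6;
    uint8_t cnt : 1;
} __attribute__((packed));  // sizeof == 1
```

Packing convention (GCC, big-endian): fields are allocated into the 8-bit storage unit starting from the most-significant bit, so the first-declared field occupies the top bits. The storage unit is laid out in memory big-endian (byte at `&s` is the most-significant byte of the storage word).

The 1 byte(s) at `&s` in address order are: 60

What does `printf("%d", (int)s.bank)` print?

-16

[0]=0x60 (big-endian) → word 0x60
type [7+:1] = (word>>7) & 0x1 = 0
bank [1+:6] = (word>>1) & 0x3f = 48  ←
cnt [0+:1] = (word>>0) & 0x1 = 0
bank signed 6b, MSB=1: 48 - 64 = -16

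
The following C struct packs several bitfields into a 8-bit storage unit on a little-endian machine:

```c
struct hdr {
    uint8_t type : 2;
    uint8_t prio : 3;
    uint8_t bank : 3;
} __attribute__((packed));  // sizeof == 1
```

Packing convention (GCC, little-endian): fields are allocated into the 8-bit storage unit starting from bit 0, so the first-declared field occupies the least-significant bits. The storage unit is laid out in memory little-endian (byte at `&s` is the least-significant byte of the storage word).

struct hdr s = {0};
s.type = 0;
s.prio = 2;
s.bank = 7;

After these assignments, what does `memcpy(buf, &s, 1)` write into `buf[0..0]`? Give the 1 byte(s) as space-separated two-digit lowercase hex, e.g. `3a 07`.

[0+:2] type=0 & 0x3 = 0x0; word=0x00
[2+:3] prio=2 & 0x7 = 0x2; word=0x08
[5+:3] bank=7 & 0x7 = 0x7; word=0xe8
word = 0xe8 → little-endian bytes:
  [0]=0xe8

e8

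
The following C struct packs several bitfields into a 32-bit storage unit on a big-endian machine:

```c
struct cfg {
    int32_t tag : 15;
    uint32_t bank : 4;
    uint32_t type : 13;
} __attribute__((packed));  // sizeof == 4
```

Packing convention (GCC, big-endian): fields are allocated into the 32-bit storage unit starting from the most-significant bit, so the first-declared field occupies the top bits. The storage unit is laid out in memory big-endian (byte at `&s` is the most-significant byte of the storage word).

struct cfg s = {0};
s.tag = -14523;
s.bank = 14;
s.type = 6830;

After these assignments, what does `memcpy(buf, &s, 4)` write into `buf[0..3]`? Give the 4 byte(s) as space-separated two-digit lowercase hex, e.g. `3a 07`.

tag (15b) val=-14523 bits=0x4745 at bit 17: 0x8e8a0000
bank (4b) val=14 bits=0xe at bit 13: 0x8e8bc000
type (13b) val=6830 bits=0x1aae at bit 0: 0x8e8bdaae
word = 0x8e8bdaae → big-endian bytes:
  [0]=0x8e  [1]=0x8b  [2]=0xda  [3]=0xae

8e 8b da ae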